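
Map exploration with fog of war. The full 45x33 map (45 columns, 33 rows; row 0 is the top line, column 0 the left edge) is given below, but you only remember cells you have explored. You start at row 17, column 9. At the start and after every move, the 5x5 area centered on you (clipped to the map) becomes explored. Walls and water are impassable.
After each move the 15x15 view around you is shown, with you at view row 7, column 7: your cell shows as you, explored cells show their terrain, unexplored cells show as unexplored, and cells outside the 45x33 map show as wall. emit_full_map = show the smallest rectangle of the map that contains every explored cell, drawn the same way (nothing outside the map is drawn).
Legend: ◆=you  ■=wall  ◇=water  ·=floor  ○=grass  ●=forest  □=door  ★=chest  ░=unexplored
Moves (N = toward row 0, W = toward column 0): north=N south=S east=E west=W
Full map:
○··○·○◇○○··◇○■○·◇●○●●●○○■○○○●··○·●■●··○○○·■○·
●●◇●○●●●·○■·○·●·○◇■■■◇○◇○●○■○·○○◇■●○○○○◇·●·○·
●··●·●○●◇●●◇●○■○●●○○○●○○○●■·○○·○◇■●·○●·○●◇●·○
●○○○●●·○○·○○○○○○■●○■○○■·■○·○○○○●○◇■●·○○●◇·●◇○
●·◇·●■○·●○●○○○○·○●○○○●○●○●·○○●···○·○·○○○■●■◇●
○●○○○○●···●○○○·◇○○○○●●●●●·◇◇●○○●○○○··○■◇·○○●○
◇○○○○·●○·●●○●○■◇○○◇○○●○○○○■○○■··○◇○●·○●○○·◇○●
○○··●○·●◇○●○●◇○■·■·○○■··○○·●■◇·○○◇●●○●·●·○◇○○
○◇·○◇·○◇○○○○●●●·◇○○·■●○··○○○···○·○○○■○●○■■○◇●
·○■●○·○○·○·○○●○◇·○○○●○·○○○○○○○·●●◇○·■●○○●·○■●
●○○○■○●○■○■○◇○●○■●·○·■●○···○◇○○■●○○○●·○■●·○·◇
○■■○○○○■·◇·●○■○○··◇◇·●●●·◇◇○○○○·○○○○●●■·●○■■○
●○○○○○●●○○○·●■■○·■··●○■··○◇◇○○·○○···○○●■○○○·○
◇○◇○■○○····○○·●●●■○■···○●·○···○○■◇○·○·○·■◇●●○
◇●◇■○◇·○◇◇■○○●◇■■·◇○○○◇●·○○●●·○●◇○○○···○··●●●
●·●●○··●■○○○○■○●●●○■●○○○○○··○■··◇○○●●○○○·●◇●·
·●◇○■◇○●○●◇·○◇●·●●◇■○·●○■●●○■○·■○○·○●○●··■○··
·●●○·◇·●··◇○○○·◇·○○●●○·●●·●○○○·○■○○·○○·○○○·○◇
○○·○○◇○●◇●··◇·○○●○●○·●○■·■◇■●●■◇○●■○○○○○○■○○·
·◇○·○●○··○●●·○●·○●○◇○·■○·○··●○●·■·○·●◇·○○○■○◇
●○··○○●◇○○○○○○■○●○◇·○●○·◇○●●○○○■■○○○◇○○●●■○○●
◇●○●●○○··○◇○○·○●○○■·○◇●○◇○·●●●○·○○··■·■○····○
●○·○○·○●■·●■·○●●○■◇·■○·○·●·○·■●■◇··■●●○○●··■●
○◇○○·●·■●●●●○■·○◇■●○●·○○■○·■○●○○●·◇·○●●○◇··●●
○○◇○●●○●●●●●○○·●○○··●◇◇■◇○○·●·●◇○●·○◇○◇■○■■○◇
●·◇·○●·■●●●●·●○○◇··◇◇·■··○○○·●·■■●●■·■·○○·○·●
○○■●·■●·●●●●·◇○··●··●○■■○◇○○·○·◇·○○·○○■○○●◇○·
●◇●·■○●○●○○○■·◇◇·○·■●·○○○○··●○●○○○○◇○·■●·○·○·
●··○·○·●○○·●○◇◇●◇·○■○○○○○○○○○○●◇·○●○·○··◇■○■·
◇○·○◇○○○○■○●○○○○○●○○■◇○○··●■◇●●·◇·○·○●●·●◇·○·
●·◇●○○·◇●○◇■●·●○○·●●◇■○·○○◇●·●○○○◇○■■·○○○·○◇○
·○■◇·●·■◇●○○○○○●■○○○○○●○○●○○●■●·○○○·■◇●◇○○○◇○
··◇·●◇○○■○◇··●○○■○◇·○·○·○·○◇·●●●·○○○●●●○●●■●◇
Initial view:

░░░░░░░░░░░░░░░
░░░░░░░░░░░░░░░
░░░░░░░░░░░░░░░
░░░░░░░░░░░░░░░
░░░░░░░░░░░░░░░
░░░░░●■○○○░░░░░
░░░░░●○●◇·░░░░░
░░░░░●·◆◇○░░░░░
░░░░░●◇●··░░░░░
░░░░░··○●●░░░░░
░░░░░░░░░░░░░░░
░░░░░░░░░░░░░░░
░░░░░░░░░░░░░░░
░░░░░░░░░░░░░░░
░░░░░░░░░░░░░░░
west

░░░░░░░░░░░░░░░
░░░░░░░░░░░░░░░
░░░░░░░░░░░░░░░
░░░░░░░░░░░░░░░
░░░░░░░░░░░░░░░
░░░░░·●■○○○░░░░
░░░░░○●○●◇·░░░░
░░░░░·●◆·◇○░░░░
░░░░░○●◇●··░░░░
░░░░░○··○●●░░░░
░░░░░░░░░░░░░░░
░░░░░░░░░░░░░░░
░░░░░░░░░░░░░░░
░░░░░░░░░░░░░░░
░░░░░░░░░░░░░░░

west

░░░░░░░░░░░░░░░
░░░░░░░░░░░░░░░
░░░░░░░░░░░░░░░
░░░░░░░░░░░░░░░
░░░░░░░░░░░░░░░
░░░░░··●■○○○░░░
░░░░░◇○●○●◇·░░░
░░░░░◇·◆··◇○░░░
░░░░░◇○●◇●··░░░
░░░░░●○··○●●░░░
░░░░░░░░░░░░░░░
░░░░░░░░░░░░░░░
░░░░░░░░░░░░░░░
░░░░░░░░░░░░░░░
░░░░░░░░░░░░░░░

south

░░░░░░░░░░░░░░░
░░░░░░░░░░░░░░░
░░░░░░░░░░░░░░░
░░░░░░░░░░░░░░░
░░░░░··●■○○○░░░
░░░░░◇○●○●◇·░░░
░░░░░◇·●··◇○░░░
░░░░░◇○◆◇●··░░░
░░░░░●○··○●●░░░
░░░░░○●◇○○░░░░░
░░░░░░░░░░░░░░░
░░░░░░░░░░░░░░░
░░░░░░░░░░░░░░░
░░░░░░░░░░░░░░░
░░░░░░░░░░░░░░░

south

░░░░░░░░░░░░░░░
░░░░░░░░░░░░░░░
░░░░░░░░░░░░░░░
░░░░░··●■○○○░░░
░░░░░◇○●○●◇·░░░
░░░░░◇·●··◇○░░░
░░░░░◇○●◇●··░░░
░░░░░●○◆·○●●░░░
░░░░░○●◇○○░░░░░
░░░░░○○··○░░░░░
░░░░░░░░░░░░░░░
░░░░░░░░░░░░░░░
░░░░░░░░░░░░░░░
░░░░░░░░░░░░░░░
░░░░░░░░░░░░░░░

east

░░░░░░░░░░░░░░░
░░░░░░░░░░░░░░░
░░░░░░░░░░░░░░░
░░░░··●■○○○░░░░
░░░░◇○●○●◇·░░░░
░░░░◇·●··◇○░░░░
░░░░◇○●◇●··░░░░
░░░░●○·◆○●●░░░░
░░░░○●◇○○○░░░░░
░░░░○○··○◇░░░░░
░░░░░░░░░░░░░░░
░░░░░░░░░░░░░░░
░░░░░░░░░░░░░░░
░░░░░░░░░░░░░░░
░░░░░░░░░░░░░░░

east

░░░░░░░░░░░░░░░
░░░░░░░░░░░░░░░
░░░░░░░░░░░░░░░
░░░··●■○○○░░░░░
░░░◇○●○●◇·░░░░░
░░░◇·●··◇○░░░░░
░░░◇○●◇●··░░░░░
░░░●○··◆●●░░░░░
░░░○●◇○○○○░░░░░
░░░○○··○◇○░░░░░
░░░░░░░░░░░░░░░
░░░░░░░░░░░░░░░
░░░░░░░░░░░░░░░
░░░░░░░░░░░░░░░
░░░░░░░░░░░░░░░

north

░░░░░░░░░░░░░░░
░░░░░░░░░░░░░░░
░░░░░░░░░░░░░░░
░░░░░░░░░░░░░░░
░░░··●■○○○░░░░░
░░░◇○●○●◇·░░░░░
░░░◇·●··◇○░░░░░
░░░◇○●◇◆··░░░░░
░░░●○··○●●░░░░░
░░░○●◇○○○○░░░░░
░░░○○··○◇○░░░░░
░░░░░░░░░░░░░░░
░░░░░░░░░░░░░░░
░░░░░░░░░░░░░░░
░░░░░░░░░░░░░░░

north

░░░░░░░░░░░░░░░
░░░░░░░░░░░░░░░
░░░░░░░░░░░░░░░
░░░░░░░░░░░░░░░
░░░░░░░░░░░░░░░
░░░··●■○○○░░░░░
░░░◇○●○●◇·░░░░░
░░░◇·●·◆◇○░░░░░
░░░◇○●◇●··░░░░░
░░░●○··○●●░░░░░
░░░○●◇○○○○░░░░░
░░░○○··○◇○░░░░░
░░░░░░░░░░░░░░░
░░░░░░░░░░░░░░░
░░░░░░░░░░░░░░░

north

░░░░░░░░░░░░░░░
░░░░░░░░░░░░░░░
░░░░░░░░░░░░░░░
░░░░░░░░░░░░░░░
░░░░░░░░░░░░░░░
░░░░░○◇◇■○░░░░░
░░░··●■○○○░░░░░
░░░◇○●○◆◇·░░░░░
░░░◇·●··◇○░░░░░
░░░◇○●◇●··░░░░░
░░░●○··○●●░░░░░
░░░○●◇○○○○░░░░░
░░░○○··○◇○░░░░░
░░░░░░░░░░░░░░░
░░░░░░░░░░░░░░░

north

░░░░░░░░░░░░░░░
░░░░░░░░░░░░░░░
░░░░░░░░░░░░░░░
░░░░░░░░░░░░░░░
░░░░░░░░░░░░░░░
░░░░░····○░░░░░
░░░░░○◇◇■○░░░░░
░░░··●■◆○○░░░░░
░░░◇○●○●◇·░░░░░
░░░◇·●··◇○░░░░░
░░░◇○●◇●··░░░░░
░░░●○··○●●░░░░░
░░░○●◇○○○○░░░░░
░░░○○··○◇○░░░░░
░░░░░░░░░░░░░░░

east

░░░░░░░░░░░░░░░
░░░░░░░░░░░░░░░
░░░░░░░░░░░░░░░
░░░░░░░░░░░░░░░
░░░░░░░░░░░░░░░
░░░░····○○░░░░░
░░░░○◇◇■○○░░░░░
░░··●■○◆○○░░░░░
░░◇○●○●◇·○░░░░░
░░◇·●··◇○○░░░░░
░░◇○●◇●··░░░░░░
░░●○··○●●░░░░░░
░░○●◇○○○○░░░░░░
░░○○··○◇○░░░░░░
░░░░░░░░░░░░░░░

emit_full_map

░░····○○
░░○◇◇■○○
··●■○◆○○
◇○●○●◇·○
◇·●··◇○○
◇○●◇●··░
●○··○●●░
○●◇○○○○░
○○··○◇○░

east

░░░░░░░░░░░░░░░
░░░░░░░░░░░░░░░
░░░░░░░░░░░░░░░
░░░░░░░░░░░░░░░
░░░░░░░░░░░░░░░
░░░····○○·░░░░░
░░░○◇◇■○○●░░░░░
░··●■○○◆○■░░░░░
░◇○●○●◇·○◇░░░░░
░◇·●··◇○○○░░░░░
░◇○●◇●··░░░░░░░
░●○··○●●░░░░░░░
░○●◇○○○○░░░░░░░
░○○··○◇○░░░░░░░
░░░░░░░░░░░░░░░

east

░░░░░░░░░░░░░░░
░░░░░░░░░░░░░░░
░░░░░░░░░░░░░░░
░░░░░░░░░░░░░░░
░░░░░░░░░░░░░░░
░░····○○·●░░░░░
░░○◇◇■○○●◇░░░░░
··●■○○○◆■○░░░░░
◇○●○●◇·○◇●░░░░░
◇·●··◇○○○·░░░░░
◇○●◇●··░░░░░░░░
●○··○●●░░░░░░░░
○●◇○○○○░░░░░░░░
○○··○◇○░░░░░░░░
░░░░░░░░░░░░░░░

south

░░░░░░░░░░░░░░░
░░░░░░░░░░░░░░░
░░░░░░░░░░░░░░░
░░░░░░░░░░░░░░░
░░····○○·●░░░░░
░░○◇◇■○○●◇░░░░░
··●■○○○○■○░░░░░
◇○●○●◇·◆◇●░░░░░
◇·●··◇○○○·░░░░░
◇○●◇●··◇·○░░░░░
●○··○●●░░░░░░░░
○●◇○○○○░░░░░░░░
○○··○◇○░░░░░░░░
░░░░░░░░░░░░░░░
░░░░░░░░░░░░░░░

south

░░░░░░░░░░░░░░░
░░░░░░░░░░░░░░░
░░░░░░░░░░░░░░░
░░····○○·●░░░░░
░░○◇◇■○○●◇░░░░░
··●■○○○○■○░░░░░
◇○●○●◇·○◇●░░░░░
◇·●··◇○◆○·░░░░░
◇○●◇●··◇·○░░░░░
●○··○●●·○●░░░░░
○●◇○○○○░░░░░░░░
○○··○◇○░░░░░░░░
░░░░░░░░░░░░░░░
░░░░░░░░░░░░░░░
░░░░░░░░░░░░░░░

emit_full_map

░░····○○·●
░░○◇◇■○○●◇
··●■○○○○■○
◇○●○●◇·○◇●
◇·●··◇○◆○·
◇○●◇●··◇·○
●○··○●●·○●
○●◇○○○○░░░
○○··○◇○░░░


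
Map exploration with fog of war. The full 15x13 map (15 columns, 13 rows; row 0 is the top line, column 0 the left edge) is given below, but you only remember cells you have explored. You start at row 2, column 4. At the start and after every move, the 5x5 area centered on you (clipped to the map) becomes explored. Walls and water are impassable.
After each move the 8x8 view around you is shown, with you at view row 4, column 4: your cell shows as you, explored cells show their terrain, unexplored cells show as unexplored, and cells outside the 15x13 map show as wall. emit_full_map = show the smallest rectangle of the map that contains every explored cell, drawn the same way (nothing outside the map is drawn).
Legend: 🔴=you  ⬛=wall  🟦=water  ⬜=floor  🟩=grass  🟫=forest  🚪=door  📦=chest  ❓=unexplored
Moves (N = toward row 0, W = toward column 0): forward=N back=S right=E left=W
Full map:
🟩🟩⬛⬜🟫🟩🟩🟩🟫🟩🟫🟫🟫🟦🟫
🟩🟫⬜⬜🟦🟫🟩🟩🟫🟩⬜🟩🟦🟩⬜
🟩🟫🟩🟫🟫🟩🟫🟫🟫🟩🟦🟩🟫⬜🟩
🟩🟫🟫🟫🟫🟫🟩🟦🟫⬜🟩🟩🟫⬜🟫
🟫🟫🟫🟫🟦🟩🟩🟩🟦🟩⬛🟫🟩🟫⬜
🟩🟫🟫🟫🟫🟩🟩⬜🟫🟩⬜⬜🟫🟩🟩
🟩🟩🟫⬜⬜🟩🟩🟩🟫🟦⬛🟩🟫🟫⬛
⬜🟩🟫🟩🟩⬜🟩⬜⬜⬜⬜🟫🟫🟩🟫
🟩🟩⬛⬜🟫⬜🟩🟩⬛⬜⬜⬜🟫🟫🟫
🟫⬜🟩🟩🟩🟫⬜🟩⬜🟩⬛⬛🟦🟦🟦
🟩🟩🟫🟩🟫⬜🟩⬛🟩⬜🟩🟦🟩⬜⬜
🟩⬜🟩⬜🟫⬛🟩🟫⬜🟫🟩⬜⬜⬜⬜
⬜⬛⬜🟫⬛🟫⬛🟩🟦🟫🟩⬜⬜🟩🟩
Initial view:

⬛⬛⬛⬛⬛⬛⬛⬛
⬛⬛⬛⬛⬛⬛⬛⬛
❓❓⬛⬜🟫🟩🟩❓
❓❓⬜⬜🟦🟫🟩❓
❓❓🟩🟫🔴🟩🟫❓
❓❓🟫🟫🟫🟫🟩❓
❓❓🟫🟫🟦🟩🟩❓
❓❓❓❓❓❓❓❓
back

⬛⬛⬛⬛⬛⬛⬛⬛
❓❓⬛⬜🟫🟩🟩❓
❓❓⬜⬜🟦🟫🟩❓
❓❓🟩🟫🟫🟩🟫❓
❓❓🟫🟫🔴🟫🟩❓
❓❓🟫🟫🟦🟩🟩❓
❓❓🟫🟫🟫🟩🟩❓
❓❓❓❓❓❓❓❓

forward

⬛⬛⬛⬛⬛⬛⬛⬛
⬛⬛⬛⬛⬛⬛⬛⬛
❓❓⬛⬜🟫🟩🟩❓
❓❓⬜⬜🟦🟫🟩❓
❓❓🟩🟫🔴🟩🟫❓
❓❓🟫🟫🟫🟫🟩❓
❓❓🟫🟫🟦🟩🟩❓
❓❓🟫🟫🟫🟩🟩❓

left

⬛⬛⬛⬛⬛⬛⬛⬛
⬛⬛⬛⬛⬛⬛⬛⬛
⬛❓🟩⬛⬜🟫🟩🟩
⬛❓🟫⬜⬜🟦🟫🟩
⬛❓🟫🟩🔴🟫🟩🟫
⬛❓🟫🟫🟫🟫🟫🟩
⬛❓🟫🟫🟫🟦🟩🟩
⬛❓❓🟫🟫🟫🟩🟩

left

⬛⬛⬛⬛⬛⬛⬛⬛
⬛⬛⬛⬛⬛⬛⬛⬛
⬛⬛🟩🟩⬛⬜🟫🟩
⬛⬛🟩🟫⬜⬜🟦🟫
⬛⬛🟩🟫🔴🟫🟫🟩
⬛⬛🟩🟫🟫🟫🟫🟫
⬛⬛🟫🟫🟫🟫🟦🟩
⬛⬛❓❓🟫🟫🟫🟩

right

⬛⬛⬛⬛⬛⬛⬛⬛
⬛⬛⬛⬛⬛⬛⬛⬛
⬛🟩🟩⬛⬜🟫🟩🟩
⬛🟩🟫⬜⬜🟦🟫🟩
⬛🟩🟫🟩🔴🟫🟩🟫
⬛🟩🟫🟫🟫🟫🟫🟩
⬛🟫🟫🟫🟫🟦🟩🟩
⬛❓❓🟫🟫🟫🟩🟩

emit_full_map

🟩🟩⬛⬜🟫🟩🟩
🟩🟫⬜⬜🟦🟫🟩
🟩🟫🟩🔴🟫🟩🟫
🟩🟫🟫🟫🟫🟫🟩
🟫🟫🟫🟫🟦🟩🟩
❓❓🟫🟫🟫🟩🟩

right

⬛⬛⬛⬛⬛⬛⬛⬛
⬛⬛⬛⬛⬛⬛⬛⬛
🟩🟩⬛⬜🟫🟩🟩❓
🟩🟫⬜⬜🟦🟫🟩❓
🟩🟫🟩🟫🔴🟩🟫❓
🟩🟫🟫🟫🟫🟫🟩❓
🟫🟫🟫🟫🟦🟩🟩❓
❓❓🟫🟫🟫🟩🟩❓

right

⬛⬛⬛⬛⬛⬛⬛⬛
⬛⬛⬛⬛⬛⬛⬛⬛
🟩⬛⬜🟫🟩🟩🟩❓
🟫⬜⬜🟦🟫🟩🟩❓
🟫🟩🟫🟫🔴🟫🟫❓
🟫🟫🟫🟫🟫🟩🟦❓
🟫🟫🟫🟦🟩🟩🟩❓
❓🟫🟫🟫🟩🟩❓❓

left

⬛⬛⬛⬛⬛⬛⬛⬛
⬛⬛⬛⬛⬛⬛⬛⬛
🟩🟩⬛⬜🟫🟩🟩🟩
🟩🟫⬜⬜🟦🟫🟩🟩
🟩🟫🟩🟫🔴🟩🟫🟫
🟩🟫🟫🟫🟫🟫🟩🟦
🟫🟫🟫🟫🟦🟩🟩🟩
❓❓🟫🟫🟫🟩🟩❓

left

⬛⬛⬛⬛⬛⬛⬛⬛
⬛⬛⬛⬛⬛⬛⬛⬛
⬛🟩🟩⬛⬜🟫🟩🟩
⬛🟩🟫⬜⬜🟦🟫🟩
⬛🟩🟫🟩🔴🟫🟩🟫
⬛🟩🟫🟫🟫🟫🟫🟩
⬛🟫🟫🟫🟫🟦🟩🟩
⬛❓❓🟫🟫🟫🟩🟩

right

⬛⬛⬛⬛⬛⬛⬛⬛
⬛⬛⬛⬛⬛⬛⬛⬛
🟩🟩⬛⬜🟫🟩🟩🟩
🟩🟫⬜⬜🟦🟫🟩🟩
🟩🟫🟩🟫🔴🟩🟫🟫
🟩🟫🟫🟫🟫🟫🟩🟦
🟫🟫🟫🟫🟦🟩🟩🟩
❓❓🟫🟫🟫🟩🟩❓

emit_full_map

🟩🟩⬛⬜🟫🟩🟩🟩
🟩🟫⬜⬜🟦🟫🟩🟩
🟩🟫🟩🟫🔴🟩🟫🟫
🟩🟫🟫🟫🟫🟫🟩🟦
🟫🟫🟫🟫🟦🟩🟩🟩
❓❓🟫🟫🟫🟩🟩❓


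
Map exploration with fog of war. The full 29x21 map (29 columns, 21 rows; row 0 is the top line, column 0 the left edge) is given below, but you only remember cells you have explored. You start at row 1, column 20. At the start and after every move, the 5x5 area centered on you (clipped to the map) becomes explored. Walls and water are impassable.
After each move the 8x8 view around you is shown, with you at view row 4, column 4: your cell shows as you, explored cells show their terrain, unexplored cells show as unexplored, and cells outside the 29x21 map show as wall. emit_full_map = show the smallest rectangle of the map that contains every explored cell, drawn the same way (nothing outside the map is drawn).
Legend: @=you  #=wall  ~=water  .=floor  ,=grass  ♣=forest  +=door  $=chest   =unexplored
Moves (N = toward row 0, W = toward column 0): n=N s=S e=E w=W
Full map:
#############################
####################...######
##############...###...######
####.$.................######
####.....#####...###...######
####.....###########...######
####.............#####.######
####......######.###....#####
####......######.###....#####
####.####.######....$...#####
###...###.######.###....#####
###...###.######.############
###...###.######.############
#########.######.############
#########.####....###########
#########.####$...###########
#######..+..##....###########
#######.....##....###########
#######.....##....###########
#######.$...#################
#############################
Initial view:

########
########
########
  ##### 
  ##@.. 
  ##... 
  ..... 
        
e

########
########
########
 ###### 
 ##.@.# 
 ##...# 
 .....# 
        

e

########
########
########
####### 
##..@## 
##...## 
.....## 
        

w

########
########
########
 #######
 ##.@.##
 ##...##
 .....##
        

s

########
########
 #######
 ##...##
 ##.@.##
 .....##
  #...# 
        

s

########
 #######
 ##...##
 ##...##
 ...@.##
  #...# 
  #...# 
        

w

########
  ######
  ##...#
  ##...#
  ..@..#
  ##...#
  ##...#
        

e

########
 #######
 ##...##
 ##...##
 ...@.##
 ##...# 
 ##...# 
        

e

########
####### 
##...## 
##...## 
....@## 
##...## 
##...## 
        

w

########
 #######
 ##...##
 ##...##
 ...@.##
 ##...##
 ##...##
        

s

 #######
 ##...##
 ##...##
 .....##
 ##.@.##
 ##...##
  ###.# 
        

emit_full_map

#######
##...##
##...##
.....##
##.@.##
##...##
 ###.# 

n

########
 #######
 ##...##
 ##...##
 ...@.##
 ##...##
 ##...##
  ###.# 

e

########
####### 
##...## 
##...## 
....@## 
##...## 
##...## 
 ###.#  

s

####### 
##...## 
##...## 
.....## 
##..@## 
##...## 
 ###.## 
        

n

########
####### 
##...## 
##...## 
....@## 
##...## 
##...## 
 ###.## 

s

####### 
##...## 
##...## 
.....## 
##..@## 
##...## 
 ###.## 
        

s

##...## 
##...## 
.....## 
##...## 
##..@## 
 ###.## 
  ....# 
        

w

 ##...##
 ##...##
 .....##
 ##...##
 ##.@.##
  ###.##
  #....#
        

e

##...## 
##...## 
.....## 
##...## 
##..@## 
 ###.## 
 #....# 
        

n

####### 
##...## 
##...## 
.....## 
##..@## 
##...## 
 ###.## 
 #....# 

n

########
####### 
##...## 
##...## 
....@## 
##...## 
##...## 
 ###.## 

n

########
########
####### 
##...## 
##..@## 
.....## 
##...## 
##...## 

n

########
########
########
####### 
##..@## 
##...## 
.....## 
##...## 

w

########
########
########
 #######
 ##.@.##
 ##...##
 .....##
 ##...##

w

########
########
########
  ######
  ##@..#
  ##...#
  .....#
  ##...#

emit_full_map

#######
##@..##
##...##
.....##
##...##
##...##
 ###.##
 #....#

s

########
########
  ######
  ##...#
  ##@..#
  .....#
  ##...#
  ##...#

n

########
########
########
  ######
  ##@..#
  ##...#
  .....#
  ##...#

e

########
########
########
 #######
 ##.@.##
 ##...##
 .....##
 ##...##

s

########
########
 #######
 ##...##
 ##.@.##
 .....##
 ##...##
 ##...##

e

########
########
####### 
##...## 
##..@## 
.....## 
##...## 
##...## 

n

########
########
########
####### 
##..@## 
##...## 
.....## 
##...## 

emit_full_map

#######
##..@##
##...##
.....##
##...##
##...##
 ###.##
 #....#


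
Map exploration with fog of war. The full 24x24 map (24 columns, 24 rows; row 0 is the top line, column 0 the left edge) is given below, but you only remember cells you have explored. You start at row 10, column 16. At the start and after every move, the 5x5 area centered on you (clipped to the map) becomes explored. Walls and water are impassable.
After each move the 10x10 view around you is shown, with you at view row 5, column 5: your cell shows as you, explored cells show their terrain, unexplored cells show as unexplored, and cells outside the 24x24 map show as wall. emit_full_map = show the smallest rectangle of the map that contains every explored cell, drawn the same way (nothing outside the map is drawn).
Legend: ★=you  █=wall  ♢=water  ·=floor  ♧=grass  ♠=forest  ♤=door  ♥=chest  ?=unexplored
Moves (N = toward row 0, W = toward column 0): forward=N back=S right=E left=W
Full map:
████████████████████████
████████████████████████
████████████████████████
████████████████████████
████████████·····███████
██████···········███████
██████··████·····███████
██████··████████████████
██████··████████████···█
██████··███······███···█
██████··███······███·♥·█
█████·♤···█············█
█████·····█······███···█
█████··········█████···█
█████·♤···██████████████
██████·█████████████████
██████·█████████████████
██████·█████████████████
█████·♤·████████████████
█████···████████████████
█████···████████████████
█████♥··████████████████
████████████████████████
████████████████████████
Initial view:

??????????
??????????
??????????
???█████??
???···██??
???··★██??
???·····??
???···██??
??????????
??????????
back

??????????
??????????
???█████??
???···██??
???···██??
???··★··??
???···██??
???·████??
??????????
??????????

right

??????????
??????????
??█████???
??···███??
??···███??
??···★··??
??···███??
??·█████??
??????????
??????????

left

??????????
??????????
???█████??
???···███?
???···███?
???··★···?
???···███?
???·█████?
??????????
??????????

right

??????????
??????????
??█████???
??···███??
??···███??
??···★··??
??···███??
??·█████??
??????????
??????????

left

??????????
??????????
???█████??
???···███?
???···███?
???··★···?
???···███?
???·█████?
??????????
??????????

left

??????????
??????????
????█████?
???····███
???····███
???··★····
???····███
???··█████
??????????
??????????

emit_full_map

?█████?
····███
····███
··★····
····███
··█████

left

??????????
??????????
?????█████
???·····██
???·····██
???··★····
???·····██
???···████
??????????
??????????

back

??????????
?????█████
???·····██
???·····██
???·······
???··★··██
???···████
???█████??
??????????
??????????

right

??????????
????█████?
??·····███
??·····███
??········
??···★·███
??···█████
??██████??
??????????
??????????

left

??????????
?????█████
???·····██
???·····██
???·······
???··★··██
???···████
???██████?
??????????
??????????

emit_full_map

??█████?
·····███
·····███
········
··★··███
···█████
██████??

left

??????????
??????████
????·····█
???······█
???·······
???··★···█
???····███
???███████
??????????
??????????

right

??????????
?????█████
???·····██
??······██
??········
??···★··██
??····████
??███████?
??????????
??????????

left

??????????
??????████
????·····█
???······█
???·······
???··★···█
???····███
???███████
??????????
??????????

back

??????████
????·····█
???······█
???·······
???······█
???··★·███
???███████
???█████??
??????????
??????????

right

?????█████
???·····██
??······██
??········
??······██
??···★████
??███████?
??██████??
??????????
??????????

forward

??????????
?????█████
???·····██
??······██
??········
??···★··██
??····████
??███████?
??██████??
??????????

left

??????????
??????████
????·····█
???······█
???·······
???··★···█
???····███
???███████
???██████?
??????????

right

??????????
?????█████
???·····██
??······██
??········
??···★··██
??····████
??███████?
??██████??
??????????

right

??????????
????█████?
??·····███
?······███
?·········
?····★·███
?····█████
?███████??
?██████???
??????????

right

??????????
???█████??
?·····███?
······███?
·········?
·····★███?
····█████?
████████??
██████????
??????????

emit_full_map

???█████?
?·····███
······███
·········
·····★███
····█████
████████?
██████???

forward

??????????
??????????
???█████??
?·····███?
······███?
·····★···?
······███?
····█████?
████████??
██████????

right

??????????
??????????
??█████???
·····███??
·····███??
·····★··??
·····███??
···█████??
███████???
█████?????

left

??????????
??????????
???█████??
?·····███?
······███?
·····★···?
······███?
····█████?
████████??
██████????

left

??????????
??????????
????█████?
??·····███
?······███
?····★····
?······███
?····█████
?████████?
?██████???


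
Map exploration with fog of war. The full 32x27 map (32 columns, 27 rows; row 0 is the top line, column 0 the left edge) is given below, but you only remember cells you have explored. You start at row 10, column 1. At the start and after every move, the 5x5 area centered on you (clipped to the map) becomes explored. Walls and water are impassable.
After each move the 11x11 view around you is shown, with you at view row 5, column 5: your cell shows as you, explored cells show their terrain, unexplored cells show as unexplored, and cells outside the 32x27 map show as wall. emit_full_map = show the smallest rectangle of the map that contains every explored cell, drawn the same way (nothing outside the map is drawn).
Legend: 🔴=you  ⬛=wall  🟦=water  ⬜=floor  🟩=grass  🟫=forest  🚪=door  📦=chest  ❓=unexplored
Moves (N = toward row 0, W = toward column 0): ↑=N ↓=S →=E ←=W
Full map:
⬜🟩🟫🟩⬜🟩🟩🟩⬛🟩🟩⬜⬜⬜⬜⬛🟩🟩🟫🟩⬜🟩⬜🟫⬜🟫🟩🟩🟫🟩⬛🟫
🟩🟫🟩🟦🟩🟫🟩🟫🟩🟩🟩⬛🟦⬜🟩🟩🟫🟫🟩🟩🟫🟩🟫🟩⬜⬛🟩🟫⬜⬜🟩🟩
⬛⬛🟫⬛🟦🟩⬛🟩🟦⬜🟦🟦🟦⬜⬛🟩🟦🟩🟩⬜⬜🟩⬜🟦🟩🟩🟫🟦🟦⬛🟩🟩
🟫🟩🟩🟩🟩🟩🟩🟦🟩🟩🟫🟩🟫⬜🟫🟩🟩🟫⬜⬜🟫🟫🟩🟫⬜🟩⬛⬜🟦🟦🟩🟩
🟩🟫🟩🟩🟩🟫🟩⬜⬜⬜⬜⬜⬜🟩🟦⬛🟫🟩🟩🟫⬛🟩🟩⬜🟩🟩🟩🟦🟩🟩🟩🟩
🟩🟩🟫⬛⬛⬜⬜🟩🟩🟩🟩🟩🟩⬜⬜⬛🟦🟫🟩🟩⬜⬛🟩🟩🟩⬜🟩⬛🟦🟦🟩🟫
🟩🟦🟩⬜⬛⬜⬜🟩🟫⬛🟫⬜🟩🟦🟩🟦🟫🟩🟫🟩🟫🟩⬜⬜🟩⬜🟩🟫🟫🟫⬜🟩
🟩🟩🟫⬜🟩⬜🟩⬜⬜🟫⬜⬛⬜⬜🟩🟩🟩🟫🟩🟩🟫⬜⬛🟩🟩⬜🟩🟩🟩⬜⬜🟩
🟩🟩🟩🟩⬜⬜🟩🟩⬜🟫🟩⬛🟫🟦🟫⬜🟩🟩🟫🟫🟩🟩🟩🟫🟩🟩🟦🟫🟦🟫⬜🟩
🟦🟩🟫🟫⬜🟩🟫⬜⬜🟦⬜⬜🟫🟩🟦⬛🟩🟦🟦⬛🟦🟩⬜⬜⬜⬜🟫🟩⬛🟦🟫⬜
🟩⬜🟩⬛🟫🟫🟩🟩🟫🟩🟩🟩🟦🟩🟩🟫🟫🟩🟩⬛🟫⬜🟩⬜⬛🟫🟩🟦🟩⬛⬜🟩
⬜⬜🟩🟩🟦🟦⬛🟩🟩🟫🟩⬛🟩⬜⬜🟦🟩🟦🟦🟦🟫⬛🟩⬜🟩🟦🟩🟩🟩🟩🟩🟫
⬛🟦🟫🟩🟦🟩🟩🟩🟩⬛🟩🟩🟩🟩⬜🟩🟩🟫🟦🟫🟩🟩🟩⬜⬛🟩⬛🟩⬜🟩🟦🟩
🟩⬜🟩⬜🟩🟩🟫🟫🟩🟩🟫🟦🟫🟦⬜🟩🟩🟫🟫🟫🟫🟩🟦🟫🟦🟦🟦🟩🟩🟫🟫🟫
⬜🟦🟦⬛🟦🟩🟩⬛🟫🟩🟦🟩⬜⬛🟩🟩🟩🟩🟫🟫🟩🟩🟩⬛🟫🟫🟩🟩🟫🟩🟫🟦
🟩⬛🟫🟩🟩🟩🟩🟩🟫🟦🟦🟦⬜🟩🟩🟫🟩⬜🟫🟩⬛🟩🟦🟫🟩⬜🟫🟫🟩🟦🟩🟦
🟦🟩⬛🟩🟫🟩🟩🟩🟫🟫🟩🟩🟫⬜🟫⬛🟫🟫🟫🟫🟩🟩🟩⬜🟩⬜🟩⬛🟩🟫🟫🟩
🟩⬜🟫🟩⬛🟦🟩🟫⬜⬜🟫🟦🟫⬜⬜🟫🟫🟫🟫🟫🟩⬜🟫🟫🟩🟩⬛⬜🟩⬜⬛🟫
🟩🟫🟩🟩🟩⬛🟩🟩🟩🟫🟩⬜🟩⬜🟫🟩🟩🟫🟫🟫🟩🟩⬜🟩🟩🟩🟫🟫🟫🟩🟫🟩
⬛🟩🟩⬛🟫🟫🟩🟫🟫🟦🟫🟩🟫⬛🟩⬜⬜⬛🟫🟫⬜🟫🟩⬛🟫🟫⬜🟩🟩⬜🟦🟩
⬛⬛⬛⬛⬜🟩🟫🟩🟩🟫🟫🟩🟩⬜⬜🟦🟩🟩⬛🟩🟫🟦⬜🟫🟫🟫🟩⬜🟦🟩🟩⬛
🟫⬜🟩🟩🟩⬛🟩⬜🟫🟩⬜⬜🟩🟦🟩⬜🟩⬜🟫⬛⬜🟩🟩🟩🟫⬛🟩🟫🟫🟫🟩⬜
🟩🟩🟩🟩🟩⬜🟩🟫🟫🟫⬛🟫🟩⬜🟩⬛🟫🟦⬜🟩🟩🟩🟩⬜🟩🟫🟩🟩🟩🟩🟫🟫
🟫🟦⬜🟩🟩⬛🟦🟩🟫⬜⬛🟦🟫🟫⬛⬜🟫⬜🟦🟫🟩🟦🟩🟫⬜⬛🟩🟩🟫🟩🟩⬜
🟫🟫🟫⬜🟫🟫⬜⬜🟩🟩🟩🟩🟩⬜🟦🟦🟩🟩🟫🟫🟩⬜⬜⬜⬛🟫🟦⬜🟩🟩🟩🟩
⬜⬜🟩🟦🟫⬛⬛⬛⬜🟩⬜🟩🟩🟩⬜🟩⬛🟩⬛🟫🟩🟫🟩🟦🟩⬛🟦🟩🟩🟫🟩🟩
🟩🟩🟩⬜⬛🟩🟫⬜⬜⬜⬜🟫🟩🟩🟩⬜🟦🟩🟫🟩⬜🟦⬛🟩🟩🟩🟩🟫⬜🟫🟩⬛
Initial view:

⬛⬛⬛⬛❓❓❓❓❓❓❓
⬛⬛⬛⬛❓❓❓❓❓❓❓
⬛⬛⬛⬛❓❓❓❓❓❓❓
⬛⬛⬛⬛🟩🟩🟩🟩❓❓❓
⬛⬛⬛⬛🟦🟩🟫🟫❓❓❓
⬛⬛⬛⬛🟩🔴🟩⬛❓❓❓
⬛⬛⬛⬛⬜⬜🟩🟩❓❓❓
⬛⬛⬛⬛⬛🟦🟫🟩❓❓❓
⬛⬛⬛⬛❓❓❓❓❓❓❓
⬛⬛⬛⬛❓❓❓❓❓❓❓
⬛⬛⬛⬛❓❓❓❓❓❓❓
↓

⬛⬛⬛⬛❓❓❓❓❓❓❓
⬛⬛⬛⬛❓❓❓❓❓❓❓
⬛⬛⬛⬛🟩🟩🟩🟩❓❓❓
⬛⬛⬛⬛🟦🟩🟫🟫❓❓❓
⬛⬛⬛⬛🟩⬜🟩⬛❓❓❓
⬛⬛⬛⬛⬜🔴🟩🟩❓❓❓
⬛⬛⬛⬛⬛🟦🟫🟩❓❓❓
⬛⬛⬛⬛🟩⬜🟩⬜❓❓❓
⬛⬛⬛⬛❓❓❓❓❓❓❓
⬛⬛⬛⬛❓❓❓❓❓❓❓
⬛⬛⬛⬛❓❓❓❓❓❓❓

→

⬛⬛⬛❓❓❓❓❓❓❓❓
⬛⬛⬛❓❓❓❓❓❓❓❓
⬛⬛⬛🟩🟩🟩🟩❓❓❓❓
⬛⬛⬛🟦🟩🟫🟫⬜❓❓❓
⬛⬛⬛🟩⬜🟩⬛🟫❓❓❓
⬛⬛⬛⬜⬜🔴🟩🟦❓❓❓
⬛⬛⬛⬛🟦🟫🟩🟦❓❓❓
⬛⬛⬛🟩⬜🟩⬜🟩❓❓❓
⬛⬛⬛❓❓❓❓❓❓❓❓
⬛⬛⬛❓❓❓❓❓❓❓❓
⬛⬛⬛❓❓❓❓❓❓❓❓

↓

⬛⬛⬛❓❓❓❓❓❓❓❓
⬛⬛⬛🟩🟩🟩🟩❓❓❓❓
⬛⬛⬛🟦🟩🟫🟫⬜❓❓❓
⬛⬛⬛🟩⬜🟩⬛🟫❓❓❓
⬛⬛⬛⬜⬜🟩🟩🟦❓❓❓
⬛⬛⬛⬛🟦🔴🟩🟦❓❓❓
⬛⬛⬛🟩⬜🟩⬜🟩❓❓❓
⬛⬛⬛⬜🟦🟦⬛🟦❓❓❓
⬛⬛⬛❓❓❓❓❓❓❓❓
⬛⬛⬛❓❓❓❓❓❓❓❓
⬛⬛⬛❓❓❓❓❓❓❓❓

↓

⬛⬛⬛🟩🟩🟩🟩❓❓❓❓
⬛⬛⬛🟦🟩🟫🟫⬜❓❓❓
⬛⬛⬛🟩⬜🟩⬛🟫❓❓❓
⬛⬛⬛⬜⬜🟩🟩🟦❓❓❓
⬛⬛⬛⬛🟦🟫🟩🟦❓❓❓
⬛⬛⬛🟩⬜🔴⬜🟩❓❓❓
⬛⬛⬛⬜🟦🟦⬛🟦❓❓❓
⬛⬛⬛🟩⬛🟫🟩🟩❓❓❓
⬛⬛⬛❓❓❓❓❓❓❓❓
⬛⬛⬛❓❓❓❓❓❓❓❓
⬛⬛⬛❓❓❓❓❓❓❓❓

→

⬛⬛🟩🟩🟩🟩❓❓❓❓❓
⬛⬛🟦🟩🟫🟫⬜❓❓❓❓
⬛⬛🟩⬜🟩⬛🟫❓❓❓❓
⬛⬛⬜⬜🟩🟩🟦🟦❓❓❓
⬛⬛⬛🟦🟫🟩🟦🟩❓❓❓
⬛⬛🟩⬜🟩🔴🟩🟩❓❓❓
⬛⬛⬜🟦🟦⬛🟦🟩❓❓❓
⬛⬛🟩⬛🟫🟩🟩🟩❓❓❓
⬛⬛❓❓❓❓❓❓❓❓❓
⬛⬛❓❓❓❓❓❓❓❓❓
⬛⬛❓❓❓❓❓❓❓❓❓

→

⬛🟩🟩🟩🟩❓❓❓❓❓❓
⬛🟦🟩🟫🟫⬜❓❓❓❓❓
⬛🟩⬜🟩⬛🟫❓❓❓❓❓
⬛⬜⬜🟩🟩🟦🟦⬛❓❓❓
⬛⬛🟦🟫🟩🟦🟩🟩❓❓❓
⬛🟩⬜🟩⬜🔴🟩🟫❓❓❓
⬛⬜🟦🟦⬛🟦🟩🟩❓❓❓
⬛🟩⬛🟫🟩🟩🟩🟩❓❓❓
⬛❓❓❓❓❓❓❓❓❓❓
⬛❓❓❓❓❓❓❓❓❓❓
⬛❓❓❓❓❓❓❓❓❓❓

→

🟩🟩🟩🟩❓❓❓❓❓❓❓
🟦🟩🟫🟫⬜❓❓❓❓❓❓
🟩⬜🟩⬛🟫❓❓❓❓❓❓
⬜⬜🟩🟩🟦🟦⬛🟩❓❓❓
⬛🟦🟫🟩🟦🟩🟩🟩❓❓❓
🟩⬜🟩⬜🟩🔴🟫🟫❓❓❓
⬜🟦🟦⬛🟦🟩🟩⬛❓❓❓
🟩⬛🟫🟩🟩🟩🟩🟩❓❓❓
❓❓❓❓❓❓❓❓❓❓❓
❓❓❓❓❓❓❓❓❓❓❓
❓❓❓❓❓❓❓❓❓❓❓

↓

🟦🟩🟫🟫⬜❓❓❓❓❓❓
🟩⬜🟩⬛🟫❓❓❓❓❓❓
⬜⬜🟩🟩🟦🟦⬛🟩❓❓❓
⬛🟦🟫🟩🟦🟩🟩🟩❓❓❓
🟩⬜🟩⬜🟩🟩🟫🟫❓❓❓
⬜🟦🟦⬛🟦🔴🟩⬛❓❓❓
🟩⬛🟫🟩🟩🟩🟩🟩❓❓❓
❓❓❓🟩🟫🟩🟩🟩❓❓❓
❓❓❓❓❓❓❓❓❓❓❓
❓❓❓❓❓❓❓❓❓❓❓
❓❓❓❓❓❓❓❓❓❓❓

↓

🟩⬜🟩⬛🟫❓❓❓❓❓❓
⬜⬜🟩🟩🟦🟦⬛🟩❓❓❓
⬛🟦🟫🟩🟦🟩🟩🟩❓❓❓
🟩⬜🟩⬜🟩🟩🟫🟫❓❓❓
⬜🟦🟦⬛🟦🟩🟩⬛❓❓❓
🟩⬛🟫🟩🟩🔴🟩🟩❓❓❓
❓❓❓🟩🟫🟩🟩🟩❓❓❓
❓❓❓🟩⬛🟦🟩🟫❓❓❓
❓❓❓❓❓❓❓❓❓❓❓
❓❓❓❓❓❓❓❓❓❓❓
❓❓❓❓❓❓❓❓❓❓❓

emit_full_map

🟩🟩🟩🟩❓❓❓❓
🟦🟩🟫🟫⬜❓❓❓
🟩⬜🟩⬛🟫❓❓❓
⬜⬜🟩🟩🟦🟦⬛🟩
⬛🟦🟫🟩🟦🟩🟩🟩
🟩⬜🟩⬜🟩🟩🟫🟫
⬜🟦🟦⬛🟦🟩🟩⬛
🟩⬛🟫🟩🟩🔴🟩🟩
❓❓❓🟩🟫🟩🟩🟩
❓❓❓🟩⬛🟦🟩🟫

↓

⬜⬜🟩🟩🟦🟦⬛🟩❓❓❓
⬛🟦🟫🟩🟦🟩🟩🟩❓❓❓
🟩⬜🟩⬜🟩🟩🟫🟫❓❓❓
⬜🟦🟦⬛🟦🟩🟩⬛❓❓❓
🟩⬛🟫🟩🟩🟩🟩🟩❓❓❓
❓❓❓🟩🟫🔴🟩🟩❓❓❓
❓❓❓🟩⬛🟦🟩🟫❓❓❓
❓❓❓🟩🟩⬛🟩🟩❓❓❓
❓❓❓❓❓❓❓❓❓❓❓
❓❓❓❓❓❓❓❓❓❓❓
❓❓❓❓❓❓❓❓❓❓❓

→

⬜🟩🟩🟦🟦⬛🟩❓❓❓❓
🟦🟫🟩🟦🟩🟩🟩❓❓❓❓
⬜🟩⬜🟩🟩🟫🟫❓❓❓❓
🟦🟦⬛🟦🟩🟩⬛🟫❓❓❓
⬛🟫🟩🟩🟩🟩🟩🟫❓❓❓
❓❓🟩🟫🟩🔴🟩🟫❓❓❓
❓❓🟩⬛🟦🟩🟫⬜❓❓❓
❓❓🟩🟩⬛🟩🟩🟩❓❓❓
❓❓❓❓❓❓❓❓❓❓❓
❓❓❓❓❓❓❓❓❓❓❓
❓❓❓❓❓❓❓❓❓❓❓

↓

🟦🟫🟩🟦🟩🟩🟩❓❓❓❓
⬜🟩⬜🟩🟩🟫🟫❓❓❓❓
🟦🟦⬛🟦🟩🟩⬛🟫❓❓❓
⬛🟫🟩🟩🟩🟩🟩🟫❓❓❓
❓❓🟩🟫🟩🟩🟩🟫❓❓❓
❓❓🟩⬛🟦🔴🟫⬜❓❓❓
❓❓🟩🟩⬛🟩🟩🟩❓❓❓
❓❓❓🟫🟫🟩🟫🟫❓❓❓
❓❓❓❓❓❓❓❓❓❓❓
❓❓❓❓❓❓❓❓❓❓❓
❓❓❓❓❓❓❓❓❓❓❓

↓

⬜🟩⬜🟩🟩🟫🟫❓❓❓❓
🟦🟦⬛🟦🟩🟩⬛🟫❓❓❓
⬛🟫🟩🟩🟩🟩🟩🟫❓❓❓
❓❓🟩🟫🟩🟩🟩🟫❓❓❓
❓❓🟩⬛🟦🟩🟫⬜❓❓❓
❓❓🟩🟩⬛🔴🟩🟩❓❓❓
❓❓❓🟫🟫🟩🟫🟫❓❓❓
❓❓❓⬜🟩🟫🟩🟩❓❓❓
❓❓❓❓❓❓❓❓❓❓❓
❓❓❓❓❓❓❓❓❓❓❓
❓❓❓❓❓❓❓❓❓❓❓

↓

🟦🟦⬛🟦🟩🟩⬛🟫❓❓❓
⬛🟫🟩🟩🟩🟩🟩🟫❓❓❓
❓❓🟩🟫🟩🟩🟩🟫❓❓❓
❓❓🟩⬛🟦🟩🟫⬜❓❓❓
❓❓🟩🟩⬛🟩🟩🟩❓❓❓
❓❓❓🟫🟫🔴🟫🟫❓❓❓
❓❓❓⬜🟩🟫🟩🟩❓❓❓
❓❓❓🟩⬛🟩⬜🟫❓❓❓
❓❓❓❓❓❓❓❓❓❓❓
❓❓❓❓❓❓❓❓❓❓❓
❓❓❓❓❓❓❓❓❓❓❓

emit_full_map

🟩🟩🟩🟩❓❓❓❓❓
🟦🟩🟫🟫⬜❓❓❓❓
🟩⬜🟩⬛🟫❓❓❓❓
⬜⬜🟩🟩🟦🟦⬛🟩❓
⬛🟦🟫🟩🟦🟩🟩🟩❓
🟩⬜🟩⬜🟩🟩🟫🟫❓
⬜🟦🟦⬛🟦🟩🟩⬛🟫
🟩⬛🟫🟩🟩🟩🟩🟩🟫
❓❓❓🟩🟫🟩🟩🟩🟫
❓❓❓🟩⬛🟦🟩🟫⬜
❓❓❓🟩🟩⬛🟩🟩🟩
❓❓❓❓🟫🟫🔴🟫🟫
❓❓❓❓⬜🟩🟫🟩🟩
❓❓❓❓🟩⬛🟩⬜🟫

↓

⬛🟫🟩🟩🟩🟩🟩🟫❓❓❓
❓❓🟩🟫🟩🟩🟩🟫❓❓❓
❓❓🟩⬛🟦🟩🟫⬜❓❓❓
❓❓🟩🟩⬛🟩🟩🟩❓❓❓
❓❓❓🟫🟫🟩🟫🟫❓❓❓
❓❓❓⬜🟩🔴🟩🟩❓❓❓
❓❓❓🟩⬛🟩⬜🟫❓❓❓
❓❓❓🟩⬜🟩🟫🟫❓❓❓
❓❓❓❓❓❓❓❓❓❓❓
❓❓❓❓❓❓❓❓❓❓❓
❓❓❓❓❓❓❓❓❓❓❓

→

🟫🟩🟩🟩🟩🟩🟫❓❓❓❓
❓🟩🟫🟩🟩🟩🟫❓❓❓❓
❓🟩⬛🟦🟩🟫⬜❓❓❓❓
❓🟩🟩⬛🟩🟩🟩🟫❓❓❓
❓❓🟫🟫🟩🟫🟫🟦❓❓❓
❓❓⬜🟩🟫🔴🟩🟫❓❓❓
❓❓🟩⬛🟩⬜🟫🟩❓❓❓
❓❓🟩⬜🟩🟫🟫🟫❓❓❓
❓❓❓❓❓❓❓❓❓❓❓
❓❓❓❓❓❓❓❓❓❓❓
❓❓❓❓❓❓❓❓❓❓❓

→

🟩🟩🟩🟩🟩🟫❓❓❓❓❓
🟩🟫🟩🟩🟩🟫❓❓❓❓❓
🟩⬛🟦🟩🟫⬜❓❓❓❓❓
🟩🟩⬛🟩🟩🟩🟫🟩❓❓❓
❓🟫🟫🟩🟫🟫🟦🟫❓❓❓
❓⬜🟩🟫🟩🔴🟫🟫❓❓❓
❓🟩⬛🟩⬜🟫🟩⬜❓❓❓
❓🟩⬜🟩🟫🟫🟫⬛❓❓❓
❓❓❓❓❓❓❓❓❓❓❓
❓❓❓❓❓❓❓❓❓❓❓
❓❓❓❓❓❓❓❓❓❓❓

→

🟩🟩🟩🟩🟫❓❓❓❓❓❓
🟫🟩🟩🟩🟫❓❓❓❓❓❓
⬛🟦🟩🟫⬜❓❓❓❓❓❓
🟩⬛🟩🟩🟩🟫🟩⬜❓❓❓
🟫🟫🟩🟫🟫🟦🟫🟩❓❓❓
⬜🟩🟫🟩🟩🔴🟫🟩❓❓❓
🟩⬛🟩⬜🟫🟩⬜⬜❓❓❓
🟩⬜🟩🟫🟫🟫⬛🟫❓❓❓
❓❓❓❓❓❓❓❓❓❓❓
❓❓❓❓❓❓❓❓❓❓❓
❓❓❓❓❓❓❓❓❓❓❓

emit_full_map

🟩🟩🟩🟩❓❓❓❓❓❓❓❓
🟦🟩🟫🟫⬜❓❓❓❓❓❓❓
🟩⬜🟩⬛🟫❓❓❓❓❓❓❓
⬜⬜🟩🟩🟦🟦⬛🟩❓❓❓❓
⬛🟦🟫🟩🟦🟩🟩🟩❓❓❓❓
🟩⬜🟩⬜🟩🟩🟫🟫❓❓❓❓
⬜🟦🟦⬛🟦🟩🟩⬛🟫❓❓❓
🟩⬛🟫🟩🟩🟩🟩🟩🟫❓❓❓
❓❓❓🟩🟫🟩🟩🟩🟫❓❓❓
❓❓❓🟩⬛🟦🟩🟫⬜❓❓❓
❓❓❓🟩🟩⬛🟩🟩🟩🟫🟩⬜
❓❓❓❓🟫🟫🟩🟫🟫🟦🟫🟩
❓❓❓❓⬜🟩🟫🟩🟩🔴🟫🟩
❓❓❓❓🟩⬛🟩⬜🟫🟩⬜⬜
❓❓❓❓🟩⬜🟩🟫🟫🟫⬛🟫

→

🟩🟩🟩🟫❓❓❓❓❓❓❓
🟩🟩🟩🟫❓❓❓❓❓❓❓
🟦🟩🟫⬜❓❓❓❓❓❓❓
⬛🟩🟩🟩🟫🟩⬜🟩❓❓❓
🟫🟩🟫🟫🟦🟫🟩🟫❓❓❓
🟩🟫🟩🟩🟫🔴🟩🟩❓❓❓
⬛🟩⬜🟫🟩⬜⬜🟩❓❓❓
⬜🟩🟫🟫🟫⬛🟫🟩❓❓❓
❓❓❓❓❓❓❓❓❓❓❓
❓❓❓❓❓❓❓❓❓❓❓
❓❓❓❓❓❓❓❓❓❓❓

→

🟩🟩🟫❓❓❓❓❓❓❓❓
🟩🟩🟫❓❓❓❓❓❓❓❓
🟩🟫⬜❓❓❓❓❓❓❓❓
🟩🟩🟩🟫🟩⬜🟩⬜❓❓❓
🟩🟫🟫🟦🟫🟩🟫⬛❓❓❓
🟫🟩🟩🟫🟫🔴🟩⬜❓❓❓
🟩⬜🟫🟩⬜⬜🟩🟦❓❓❓
🟩🟫🟫🟫⬛🟫🟩⬜❓❓❓
❓❓❓❓❓❓❓❓❓❓❓
❓❓❓❓❓❓❓❓❓❓❓
❓❓❓❓❓❓❓❓❓❓❓

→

🟩🟫❓❓❓❓❓❓❓❓❓
🟩🟫❓❓❓❓❓❓❓❓❓
🟫⬜❓❓❓❓❓❓❓❓❓
🟩🟩🟫🟩⬜🟩⬜🟫❓❓❓
🟫🟫🟦🟫🟩🟫⬛🟩❓❓❓
🟩🟩🟫🟫🟩🔴⬜⬜❓❓❓
⬜🟫🟩⬜⬜🟩🟦🟩❓❓❓
🟫🟫🟫⬛🟫🟩⬜🟩❓❓❓
❓❓❓❓❓❓❓❓❓❓❓
❓❓❓❓❓❓❓❓❓❓❓
❓❓❓❓❓❓❓❓❓❓❓

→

🟫❓❓❓❓❓❓❓❓❓❓
🟫❓❓❓❓❓❓❓❓❓❓
⬜❓❓❓❓❓❓❓❓❓❓
🟩🟫🟩⬜🟩⬜🟫🟩❓❓❓
🟫🟦🟫🟩🟫⬛🟩⬜❓❓❓
🟩🟫🟫🟩🟩🔴⬜🟦❓❓❓
🟫🟩⬜⬜🟩🟦🟩⬜❓❓❓
🟫🟫⬛🟫🟩⬜🟩⬛❓❓❓
❓❓❓❓❓❓❓❓❓❓❓
❓❓❓❓❓❓❓❓❓❓❓
❓❓❓❓❓❓❓❓❓❓❓

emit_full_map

🟩🟩🟩🟩❓❓❓❓❓❓❓❓❓❓❓❓
🟦🟩🟫🟫⬜❓❓❓❓❓❓❓❓❓❓❓
🟩⬜🟩⬛🟫❓❓❓❓❓❓❓❓❓❓❓
⬜⬜🟩🟩🟦🟦⬛🟩❓❓❓❓❓❓❓❓
⬛🟦🟫🟩🟦🟩🟩🟩❓❓❓❓❓❓❓❓
🟩⬜🟩⬜🟩🟩🟫🟫❓❓❓❓❓❓❓❓
⬜🟦🟦⬛🟦🟩🟩⬛🟫❓❓❓❓❓❓❓
🟩⬛🟫🟩🟩🟩🟩🟩🟫❓❓❓❓❓❓❓
❓❓❓🟩🟫🟩🟩🟩🟫❓❓❓❓❓❓❓
❓❓❓🟩⬛🟦🟩🟫⬜❓❓❓❓❓❓❓
❓❓❓🟩🟩⬛🟩🟩🟩🟫🟩⬜🟩⬜🟫🟩
❓❓❓❓🟫🟫🟩🟫🟫🟦🟫🟩🟫⬛🟩⬜
❓❓❓❓⬜🟩🟫🟩🟩🟫🟫🟩🟩🔴⬜🟦
❓❓❓❓🟩⬛🟩⬜🟫🟩⬜⬜🟩🟦🟩⬜
❓❓❓❓🟩⬜🟩🟫🟫🟫⬛🟫🟩⬜🟩⬛

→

❓❓❓❓❓❓❓❓❓❓❓
❓❓❓❓❓❓❓❓❓❓❓
❓❓❓❓❓❓❓❓❓❓❓
🟫🟩⬜🟩⬜🟫🟩🟩❓❓❓
🟦🟫🟩🟫⬛🟩⬜⬜❓❓❓
🟫🟫🟩🟩⬜🔴🟦🟩❓❓❓
🟩⬜⬜🟩🟦🟩⬜🟩❓❓❓
🟫⬛🟫🟩⬜🟩⬛🟫❓❓❓
❓❓❓❓❓❓❓❓❓❓❓
❓❓❓❓❓❓❓❓❓❓❓
❓❓❓❓❓❓❓❓❓❓❓

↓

❓❓❓❓❓❓❓❓❓❓❓
❓❓❓❓❓❓❓❓❓❓❓
🟫🟩⬜🟩⬜🟫🟩🟩❓❓❓
🟦🟫🟩🟫⬛🟩⬜⬜❓❓❓
🟫🟫🟩🟩⬜⬜🟦🟩❓❓❓
🟩⬜⬜🟩🟦🔴⬜🟩❓❓❓
🟫⬛🟫🟩⬜🟩⬛🟫❓❓❓
❓❓❓🟫🟫⬛⬜🟫❓❓❓
❓❓❓❓❓❓❓❓❓❓❓
❓❓❓❓❓❓❓❓❓❓❓
❓❓❓❓❓❓❓❓❓❓❓

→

❓❓❓❓❓❓❓❓❓❓❓
❓❓❓❓❓❓❓❓❓❓❓
🟩⬜🟩⬜🟫🟩🟩❓❓❓❓
🟫🟩🟫⬛🟩⬜⬜⬛❓❓❓
🟫🟩🟩⬜⬜🟦🟩🟩❓❓❓
⬜⬜🟩🟦🟩🔴🟩⬜❓❓❓
⬛🟫🟩⬜🟩⬛🟫🟦❓❓❓
❓❓🟫🟫⬛⬜🟫⬜❓❓❓
❓❓❓❓❓❓❓❓❓❓❓
❓❓❓❓❓❓❓❓❓❓❓
❓❓❓❓❓❓❓❓❓❓❓

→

❓❓❓❓❓❓❓❓❓❓❓
❓❓❓❓❓❓❓❓❓❓❓
⬜🟩⬜🟫🟩🟩❓❓❓❓❓
🟩🟫⬛🟩⬜⬜⬛🟫❓❓❓
🟩🟩⬜⬜🟦🟩🟩⬛❓❓❓
⬜🟩🟦🟩⬜🔴⬜🟫❓❓❓
🟫🟩⬜🟩⬛🟫🟦⬜❓❓❓
❓🟫🟫⬛⬜🟫⬜🟦❓❓❓
❓❓❓❓❓❓❓❓❓❓❓
❓❓❓❓❓❓❓❓❓❓❓
❓❓❓❓❓❓❓❓❓❓❓

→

❓❓❓❓❓❓❓❓❓❓❓
❓❓❓❓❓❓❓❓❓❓❓
🟩⬜🟫🟩🟩❓❓❓❓❓❓
🟫⬛🟩⬜⬜⬛🟫🟫❓❓❓
🟩⬜⬜🟦🟩🟩⬛🟩❓❓❓
🟩🟦🟩⬜🟩🔴🟫⬛❓❓❓
🟩⬜🟩⬛🟫🟦⬜🟩❓❓❓
🟫🟫⬛⬜🟫⬜🟦🟫❓❓❓
❓❓❓❓❓❓❓❓❓❓❓
❓❓❓❓❓❓❓❓❓❓❓
❓❓❓❓❓❓❓❓❓❓❓

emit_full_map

🟩🟩🟩🟩❓❓❓❓❓❓❓❓❓❓❓❓❓❓❓❓
🟦🟩🟫🟫⬜❓❓❓❓❓❓❓❓❓❓❓❓❓❓❓
🟩⬜🟩⬛🟫❓❓❓❓❓❓❓❓❓❓❓❓❓❓❓
⬜⬜🟩🟩🟦🟦⬛🟩❓❓❓❓❓❓❓❓❓❓❓❓
⬛🟦🟫🟩🟦🟩🟩🟩❓❓❓❓❓❓❓❓❓❓❓❓
🟩⬜🟩⬜🟩🟩🟫🟫❓❓❓❓❓❓❓❓❓❓❓❓
⬜🟦🟦⬛🟦🟩🟩⬛🟫❓❓❓❓❓❓❓❓❓❓❓
🟩⬛🟫🟩🟩🟩🟩🟩🟫❓❓❓❓❓❓❓❓❓❓❓
❓❓❓🟩🟫🟩🟩🟩🟫❓❓❓❓❓❓❓❓❓❓❓
❓❓❓🟩⬛🟦🟩🟫⬜❓❓❓❓❓❓❓❓❓❓❓
❓❓❓🟩🟩⬛🟩🟩🟩🟫🟩⬜🟩⬜🟫🟩🟩❓❓❓
❓❓❓❓🟫🟫🟩🟫🟫🟦🟫🟩🟫⬛🟩⬜⬜⬛🟫🟫
❓❓❓❓⬜🟩🟫🟩🟩🟫🟫🟩🟩⬜⬜🟦🟩🟩⬛🟩
❓❓❓❓🟩⬛🟩⬜🟫🟩⬜⬜🟩🟦🟩⬜🟩🔴🟫⬛
❓❓❓❓🟩⬜🟩🟫🟫🟫⬛🟫🟩⬜🟩⬛🟫🟦⬜🟩
❓❓❓❓❓❓❓❓❓❓❓❓🟫🟫⬛⬜🟫⬜🟦🟫
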